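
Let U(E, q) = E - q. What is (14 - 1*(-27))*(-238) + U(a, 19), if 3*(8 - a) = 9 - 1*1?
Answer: -29315/3 ≈ -9771.7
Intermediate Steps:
a = 16/3 (a = 8 - (9 - 1*1)/3 = 8 - (9 - 1)/3 = 8 - ⅓*8 = 8 - 8/3 = 16/3 ≈ 5.3333)
(14 - 1*(-27))*(-238) + U(a, 19) = (14 - 1*(-27))*(-238) + (16/3 - 1*19) = (14 + 27)*(-238) + (16/3 - 19) = 41*(-238) - 41/3 = -9758 - 41/3 = -29315/3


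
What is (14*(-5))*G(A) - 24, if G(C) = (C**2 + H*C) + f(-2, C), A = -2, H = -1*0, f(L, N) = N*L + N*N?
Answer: -864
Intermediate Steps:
f(L, N) = N**2 + L*N (f(L, N) = L*N + N**2 = N**2 + L*N)
H = 0
G(C) = C**2 + C*(-2 + C) (G(C) = (C**2 + 0*C) + C*(-2 + C) = (C**2 + 0) + C*(-2 + C) = C**2 + C*(-2 + C))
(14*(-5))*G(A) - 24 = (14*(-5))*(2*(-2)*(-1 - 2)) - 24 = -140*(-2)*(-3) - 24 = -70*12 - 24 = -840 - 24 = -864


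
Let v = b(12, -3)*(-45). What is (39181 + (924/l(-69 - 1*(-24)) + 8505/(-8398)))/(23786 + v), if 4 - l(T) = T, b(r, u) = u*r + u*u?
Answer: 2304343267/1469708786 ≈ 1.5679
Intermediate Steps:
b(r, u) = u**2 + r*u (b(r, u) = r*u + u**2 = u**2 + r*u)
l(T) = 4 - T
v = 1215 (v = -3*(12 - 3)*(-45) = -3*9*(-45) = -27*(-45) = 1215)
(39181 + (924/l(-69 - 1*(-24)) + 8505/(-8398)))/(23786 + v) = (39181 + (924/(4 - (-69 - 1*(-24))) + 8505/(-8398)))/(23786 + 1215) = (39181 + (924/(4 - (-69 + 24)) + 8505*(-1/8398)))/25001 = (39181 + (924/(4 - 1*(-45)) - 8505/8398))*(1/25001) = (39181 + (924/(4 + 45) - 8505/8398))*(1/25001) = (39181 + (924/49 - 8505/8398))*(1/25001) = (39181 + (924*(1/49) - 8505/8398))*(1/25001) = (39181 + (132/7 - 8505/8398))*(1/25001) = (39181 + 1049001/58786)*(1/25001) = (2304343267/58786)*(1/25001) = 2304343267/1469708786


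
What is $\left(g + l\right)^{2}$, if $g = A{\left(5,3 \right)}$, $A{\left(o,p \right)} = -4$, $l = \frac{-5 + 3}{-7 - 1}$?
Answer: $\frac{225}{16} \approx 14.063$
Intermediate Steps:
$l = \frac{1}{4}$ ($l = - \frac{2}{-8} = \left(-2\right) \left(- \frac{1}{8}\right) = \frac{1}{4} \approx 0.25$)
$g = -4$
$\left(g + l\right)^{2} = \left(-4 + \frac{1}{4}\right)^{2} = \left(- \frac{15}{4}\right)^{2} = \frac{225}{16}$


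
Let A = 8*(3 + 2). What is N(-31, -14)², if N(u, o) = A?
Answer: 1600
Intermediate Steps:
A = 40 (A = 8*5 = 40)
N(u, o) = 40
N(-31, -14)² = 40² = 1600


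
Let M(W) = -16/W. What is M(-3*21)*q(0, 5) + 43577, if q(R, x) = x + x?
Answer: 2745511/63 ≈ 43580.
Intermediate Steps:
q(R, x) = 2*x
M(-3*21)*q(0, 5) + 43577 = (-16/((-3*21)))*(2*5) + 43577 = -16/(-63)*10 + 43577 = -16*(-1/63)*10 + 43577 = (16/63)*10 + 43577 = 160/63 + 43577 = 2745511/63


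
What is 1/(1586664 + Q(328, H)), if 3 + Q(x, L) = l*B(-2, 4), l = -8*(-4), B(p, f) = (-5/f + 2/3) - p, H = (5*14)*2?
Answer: 3/4760119 ≈ 6.3024e-7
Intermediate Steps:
H = 140 (H = 70*2 = 140)
B(p, f) = 2/3 - p - 5/f (B(p, f) = (-5/f + 2*(1/3)) - p = (-5/f + 2/3) - p = (2/3 - 5/f) - p = 2/3 - p - 5/f)
l = 32
Q(x, L) = 127/3 (Q(x, L) = -3 + 32*(2/3 - 1*(-2) - 5/4) = -3 + 32*(2/3 + 2 - 5*1/4) = -3 + 32*(2/3 + 2 - 5/4) = -3 + 32*(17/12) = -3 + 136/3 = 127/3)
1/(1586664 + Q(328, H)) = 1/(1586664 + 127/3) = 1/(4760119/3) = 3/4760119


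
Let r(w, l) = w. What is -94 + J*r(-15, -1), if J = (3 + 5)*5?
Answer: -694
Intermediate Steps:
J = 40 (J = 8*5 = 40)
-94 + J*r(-15, -1) = -94 + 40*(-15) = -94 - 600 = -694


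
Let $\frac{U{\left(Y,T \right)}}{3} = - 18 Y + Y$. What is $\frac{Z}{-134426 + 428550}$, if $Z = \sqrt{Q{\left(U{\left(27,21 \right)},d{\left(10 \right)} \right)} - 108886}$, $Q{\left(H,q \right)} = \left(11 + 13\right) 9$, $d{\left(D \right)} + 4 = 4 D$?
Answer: $\frac{i \sqrt{108670}}{294124} \approx 0.0011208 i$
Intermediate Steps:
$d{\left(D \right)} = -4 + 4 D$
$U{\left(Y,T \right)} = - 51 Y$ ($U{\left(Y,T \right)} = 3 \left(- 18 Y + Y\right) = 3 \left(- 17 Y\right) = - 51 Y$)
$Q{\left(H,q \right)} = 216$ ($Q{\left(H,q \right)} = 24 \cdot 9 = 216$)
$Z = i \sqrt{108670}$ ($Z = \sqrt{216 - 108886} = \sqrt{-108670} = i \sqrt{108670} \approx 329.65 i$)
$\frac{Z}{-134426 + 428550} = \frac{i \sqrt{108670}}{-134426 + 428550} = \frac{i \sqrt{108670}}{294124}$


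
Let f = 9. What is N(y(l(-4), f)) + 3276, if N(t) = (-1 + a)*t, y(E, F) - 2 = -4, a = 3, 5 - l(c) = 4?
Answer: 3272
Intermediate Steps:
l(c) = 1 (l(c) = 5 - 1*4 = 5 - 4 = 1)
y(E, F) = -2 (y(E, F) = 2 - 4 = -2)
N(t) = 2*t (N(t) = (-1 + 3)*t = 2*t)
N(y(l(-4), f)) + 3276 = 2*(-2) + 3276 = -4 + 3276 = 3272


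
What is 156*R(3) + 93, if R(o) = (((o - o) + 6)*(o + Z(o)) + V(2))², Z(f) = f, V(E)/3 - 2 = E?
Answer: 359517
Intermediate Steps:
V(E) = 6 + 3*E
R(o) = (12 + 12*o)² (R(o) = (((o - o) + 6)*(o + o) + (6 + 3*2))² = ((0 + 6)*(2*o) + (6 + 6))² = (6*(2*o) + 12)² = (12*o + 12)² = (12 + 12*o)²)
156*R(3) + 93 = 156*(144*(1 + 3)²) + 93 = 156*(144*4²) + 93 = 156*(144*16) + 93 = 156*2304 + 93 = 359424 + 93 = 359517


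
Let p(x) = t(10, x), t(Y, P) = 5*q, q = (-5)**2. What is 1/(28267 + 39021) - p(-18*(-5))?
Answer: -8410999/67288 ≈ -125.00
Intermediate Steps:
q = 25
t(Y, P) = 125 (t(Y, P) = 5*25 = 125)
p(x) = 125
1/(28267 + 39021) - p(-18*(-5)) = 1/(28267 + 39021) - 1*125 = 1/67288 - 125 = -8410999/67288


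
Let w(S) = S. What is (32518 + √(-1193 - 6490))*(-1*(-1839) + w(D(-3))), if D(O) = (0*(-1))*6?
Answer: 59800602 + 1839*I*√7683 ≈ 5.9801e+7 + 1.6119e+5*I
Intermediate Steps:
D(O) = 0 (D(O) = 0*6 = 0)
(32518 + √(-1193 - 6490))*(-1*(-1839) + w(D(-3))) = (32518 + √(-1193 - 6490))*(-1*(-1839) + 0) = (32518 + √(-7683))*(1839 + 0) = (32518 + I*√7683)*1839 = 59800602 + 1839*I*√7683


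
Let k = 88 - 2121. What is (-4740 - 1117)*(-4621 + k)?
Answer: 38972478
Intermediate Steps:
k = -2033
(-4740 - 1117)*(-4621 + k) = (-4740 - 1117)*(-4621 - 2033) = -5857*(-6654) = 38972478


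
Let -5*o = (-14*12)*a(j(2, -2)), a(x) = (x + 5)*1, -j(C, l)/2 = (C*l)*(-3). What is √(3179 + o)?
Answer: √63515/5 ≈ 50.404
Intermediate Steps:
j(C, l) = 6*C*l (j(C, l) = -2*C*l*(-3) = -(-6)*C*l = 6*C*l)
a(x) = 5 + x (a(x) = (5 + x)*1 = 5 + x)
o = -3192/5 (o = -(-14*12)*(5 + 6*2*(-2))/5 = -(-168)*(5 - 24)/5 = -(-168)*(-19)/5 = -⅕*3192 = -3192/5 ≈ -638.40)
√(3179 + o) = √(3179 - 3192/5) = √(12703/5) = √63515/5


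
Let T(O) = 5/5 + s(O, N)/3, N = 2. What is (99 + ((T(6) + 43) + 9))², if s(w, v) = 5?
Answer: 212521/9 ≈ 23613.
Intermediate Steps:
T(O) = 8/3 (T(O) = 5/5 + 5/3 = 5*(⅕) + 5*(⅓) = 1 + 5/3 = 8/3)
(99 + ((T(6) + 43) + 9))² = (99 + ((8/3 + 43) + 9))² = (99 + (137/3 + 9))² = (99 + 164/3)² = (461/3)² = 212521/9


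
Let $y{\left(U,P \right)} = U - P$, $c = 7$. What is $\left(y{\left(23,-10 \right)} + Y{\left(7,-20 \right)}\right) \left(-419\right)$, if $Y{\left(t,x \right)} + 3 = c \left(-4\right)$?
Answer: $-838$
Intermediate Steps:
$Y{\left(t,x \right)} = -31$ ($Y{\left(t,x \right)} = -3 + 7 \left(-4\right) = -3 - 28 = -31$)
$\left(y{\left(23,-10 \right)} + Y{\left(7,-20 \right)}\right) \left(-419\right) = \left(\left(23 - -10\right) - 31\right) \left(-419\right) = \left(\left(23 + 10\right) - 31\right) \left(-419\right) = \left(33 - 31\right) \left(-419\right) = 2 \left(-419\right) = -838$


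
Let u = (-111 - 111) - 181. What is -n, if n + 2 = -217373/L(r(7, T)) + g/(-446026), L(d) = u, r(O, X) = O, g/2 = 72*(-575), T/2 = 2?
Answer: -3716456967/6913403 ≈ -537.57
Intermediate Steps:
T = 4 (T = 2*2 = 4)
g = -82800 (g = 2*(72*(-575)) = 2*(-41400) = -82800)
u = -403 (u = -222 - 181 = -403)
L(d) = -403
n = 3716456967/6913403 (n = -2 + (-217373/(-403) - 82800/(-446026)) = -2 + (-217373*(-1/403) - 82800*(-1/446026)) = -2 + (16721/31 + 41400/223013) = -2 + 3730283773/6913403 = 3716456967/6913403 ≈ 537.57)
-n = -1*3716456967/6913403 = -3716456967/6913403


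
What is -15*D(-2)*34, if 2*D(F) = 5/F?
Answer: 1275/2 ≈ 637.50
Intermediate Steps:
D(F) = 5/(2*F) (D(F) = (5/F)/2 = 5/(2*F))
-15*D(-2)*34 = -75/(2*(-2))*34 = -75*(-1)/(2*2)*34 = -15*(-5/4)*34 = (75/4)*34 = 1275/2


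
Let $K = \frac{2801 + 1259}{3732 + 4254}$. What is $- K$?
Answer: $- \frac{2030}{3993} \approx -0.50839$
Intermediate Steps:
$K = \frac{2030}{3993}$ ($K = \frac{4060}{7986} = 4060 \cdot \frac{1}{7986} = \frac{2030}{3993} \approx 0.50839$)
$- K = \left(-1\right) \frac{2030}{3993} = - \frac{2030}{3993}$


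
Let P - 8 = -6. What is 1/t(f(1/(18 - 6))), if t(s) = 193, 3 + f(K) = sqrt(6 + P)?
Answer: 1/193 ≈ 0.0051813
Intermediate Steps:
P = 2 (P = 8 - 6 = 2)
f(K) = -3 + 2*sqrt(2) (f(K) = -3 + sqrt(6 + 2) = -3 + sqrt(8) = -3 + 2*sqrt(2))
1/t(f(1/(18 - 6))) = 1/193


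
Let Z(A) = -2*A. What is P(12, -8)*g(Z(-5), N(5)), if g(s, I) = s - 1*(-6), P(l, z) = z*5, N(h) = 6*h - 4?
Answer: -640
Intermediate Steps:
N(h) = -4 + 6*h
P(l, z) = 5*z
g(s, I) = 6 + s (g(s, I) = s + 6 = 6 + s)
P(12, -8)*g(Z(-5), N(5)) = (5*(-8))*(6 - 2*(-5)) = -40*(6 + 10) = -40*16 = -640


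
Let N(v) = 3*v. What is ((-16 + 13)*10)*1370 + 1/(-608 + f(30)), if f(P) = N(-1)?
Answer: -25112101/611 ≈ -41100.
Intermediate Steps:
f(P) = -3 (f(P) = 3*(-1) = -3)
((-16 + 13)*10)*1370 + 1/(-608 + f(30)) = ((-16 + 13)*10)*1370 + 1/(-608 - 3) = -3*10*1370 + 1/(-611) = -30*1370 - 1/611 = -41100 - 1/611 = -25112101/611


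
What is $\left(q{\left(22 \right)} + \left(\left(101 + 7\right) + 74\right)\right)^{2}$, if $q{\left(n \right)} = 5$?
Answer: $34969$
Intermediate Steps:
$\left(q{\left(22 \right)} + \left(\left(101 + 7\right) + 74\right)\right)^{2} = \left(5 + \left(\left(101 + 7\right) + 74\right)\right)^{2} = \left(5 + \left(108 + 74\right)\right)^{2} = \left(5 + 182\right)^{2} = 187^{2} = 34969$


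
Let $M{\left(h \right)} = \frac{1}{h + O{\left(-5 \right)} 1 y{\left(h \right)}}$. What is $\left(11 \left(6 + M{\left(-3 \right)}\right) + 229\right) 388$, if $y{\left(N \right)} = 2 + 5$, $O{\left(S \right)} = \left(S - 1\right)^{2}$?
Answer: $\frac{28504808}{249} \approx 1.1448 \cdot 10^{5}$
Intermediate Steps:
$O{\left(S \right)} = \left(-1 + S\right)^{2}$
$y{\left(N \right)} = 7$
$M{\left(h \right)} = \frac{1}{252 + h}$ ($M{\left(h \right)} = \frac{1}{h + \left(-1 - 5\right)^{2} \cdot 1 \cdot 7} = \frac{1}{h + \left(-6\right)^{2} \cdot 1 \cdot 7} = \frac{1}{h + 36 \cdot 1 \cdot 7} = \frac{1}{h + 36 \cdot 7} = \frac{1}{h + 252} = \frac{1}{252 + h}$)
$\left(11 \left(6 + M{\left(-3 \right)}\right) + 229\right) 388 = \left(11 \left(6 + \frac{1}{252 - 3}\right) + 229\right) 388 = \left(11 \left(6 + \frac{1}{249}\right) + 229\right) 388 = \left(11 \cdot \frac{1495}{249} + 229\right) 388 = \left(\frac{16445}{249} + 229\right) 388 = \frac{73466}{249} \cdot 388 = \frac{28504808}{249}$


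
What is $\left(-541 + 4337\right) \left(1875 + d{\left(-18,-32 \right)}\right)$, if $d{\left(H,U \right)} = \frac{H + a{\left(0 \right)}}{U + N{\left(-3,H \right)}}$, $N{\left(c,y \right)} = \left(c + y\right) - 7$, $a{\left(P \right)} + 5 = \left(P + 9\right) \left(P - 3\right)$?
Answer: $\frac{21361990}{3} \approx 7.1207 \cdot 10^{6}$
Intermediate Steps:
$a{\left(P \right)} = -5 + \left(-3 + P\right) \left(9 + P\right)$ ($a{\left(P \right)} = -5 + \left(P + 9\right) \left(P - 3\right) = -5 + \left(9 + P\right) \left(-3 + P\right) = -5 + \left(-3 + P\right) \left(9 + P\right)$)
$N{\left(c,y \right)} = -7 + c + y$
$d{\left(H,U \right)} = \frac{-32 + H}{-10 + H + U}$ ($d{\left(H,U \right)} = \frac{H + \left(-32 + 0^{2} + 6 \cdot 0\right)}{U - \left(10 - H\right)} = \frac{H + \left(-32 + 0 + 0\right)}{U + \left(-10 + H\right)} = \frac{H - 32}{-10 + H + U} = \frac{-32 + H}{-10 + H + U}$)
$\left(-541 + 4337\right) \left(1875 + d{\left(-18,-32 \right)}\right) = \left(-541 + 4337\right) \left(1875 + \frac{-32 - 18}{-10 - 18 - 32}\right) = 3796 \left(1875 + \frac{1}{-60} \left(-50\right)\right) = 3796 \left(1875 - - \frac{5}{6}\right) = 3796 \left(1875 + \frac{5}{6}\right) = 3796 \cdot \frac{11255}{6} = \frac{21361990}{3}$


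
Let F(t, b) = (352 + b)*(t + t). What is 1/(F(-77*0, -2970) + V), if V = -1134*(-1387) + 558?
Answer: 1/1573416 ≈ 6.3556e-7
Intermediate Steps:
F(t, b) = 2*t*(352 + b) (F(t, b) = (352 + b)*(2*t) = 2*t*(352 + b))
V = 1573416 (V = 1572858 + 558 = 1573416)
1/(F(-77*0, -2970) + V) = 1/(2*(-77*0)*(352 - 2970) + 1573416) = 1/(2*0*(-2618) + 1573416) = 1/(0 + 1573416) = 1/1573416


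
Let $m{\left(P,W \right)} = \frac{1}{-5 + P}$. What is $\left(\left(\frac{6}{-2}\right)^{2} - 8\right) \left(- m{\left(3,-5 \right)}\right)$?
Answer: $\frac{1}{2} \approx 0.5$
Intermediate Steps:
$\left(\left(\frac{6}{-2}\right)^{2} - 8\right) \left(- m{\left(3,-5 \right)}\right) = \left(\left(\frac{6}{-2}\right)^{2} - 8\right) \left(- \frac{1}{-5 + 3}\right) = \left(\left(6 \left(- \frac{1}{2}\right)\right)^{2} - 8\right) \left(- \frac{1}{-2}\right) = \left(\left(-3\right)^{2} - 8\right) \left(\left(-1\right) \left(- \frac{1}{2}\right)\right) = \left(9 - 8\right) \frac{1}{2} = 1 \cdot \frac{1}{2} = \frac{1}{2}$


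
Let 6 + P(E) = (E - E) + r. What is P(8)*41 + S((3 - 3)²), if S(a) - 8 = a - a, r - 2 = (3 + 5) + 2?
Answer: 254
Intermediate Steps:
r = 12 (r = 2 + ((3 + 5) + 2) = 2 + (8 + 2) = 2 + 10 = 12)
S(a) = 8 (S(a) = 8 + (a - a) = 8 + 0 = 8)
P(E) = 6 (P(E) = -6 + ((E - E) + 12) = -6 + (0 + 12) = -6 + 12 = 6)
P(8)*41 + S((3 - 3)²) = 6*41 + 8 = 246 + 8 = 254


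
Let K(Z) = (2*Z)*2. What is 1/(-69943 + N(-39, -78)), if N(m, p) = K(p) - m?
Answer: -1/70216 ≈ -1.4242e-5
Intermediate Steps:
K(Z) = 4*Z
N(m, p) = -m + 4*p (N(m, p) = 4*p - m = -m + 4*p)
1/(-69943 + N(-39, -78)) = 1/(-69943 + (-1*(-39) + 4*(-78))) = 1/(-69943 + (39 - 312)) = 1/(-69943 - 273) = 1/(-70216) = -1/70216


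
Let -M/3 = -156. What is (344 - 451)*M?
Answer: -50076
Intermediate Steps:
M = 468 (M = -3*(-156) = 468)
(344 - 451)*M = (344 - 451)*468 = -107*468 = -50076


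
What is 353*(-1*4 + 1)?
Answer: -1059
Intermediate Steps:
353*(-1*4 + 1) = 353*(-4 + 1) = 353*(-3) = -1059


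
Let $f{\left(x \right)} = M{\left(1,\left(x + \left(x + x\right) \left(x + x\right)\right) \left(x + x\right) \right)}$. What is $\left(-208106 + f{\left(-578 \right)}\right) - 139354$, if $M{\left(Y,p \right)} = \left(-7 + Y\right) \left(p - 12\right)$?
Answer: $9264470100$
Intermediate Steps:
$M{\left(Y,p \right)} = \left(-12 + p\right) \left(-7 + Y\right)$ ($M{\left(Y,p \right)} = \left(-7 + Y\right) \left(-12 + p\right) = \left(-12 + p\right) \left(-7 + Y\right)$)
$f{\left(x \right)} = 72 - 12 x \left(x + 4 x^{2}\right)$ ($f{\left(x \right)} = 84 - 12 - 7 \left(x + \left(x + x\right) \left(x + x\right)\right) \left(x + x\right) + 1 \left(x + \left(x + x\right) \left(x + x\right)\right) \left(x + x\right) = 84 - 12 - 7 \left(x + 2 x 2 x\right) 2 x + 1 \left(x + 2 x 2 x\right) 2 x = 84 - 12 - 7 \left(x + 4 x^{2}\right) 2 x + 1 \left(x + 4 x^{2}\right) 2 x = 84 - 12 - 7 \cdot 2 x \left(x + 4 x^{2}\right) + 1 \cdot 2 x \left(x + 4 x^{2}\right) = 84 - 12 - 14 x \left(x + 4 x^{2}\right) + 2 x \left(x + 4 x^{2}\right) = 72 - 12 x \left(x + 4 x^{2}\right)$)
$\left(-208106 + f{\left(-578 \right)}\right) - 139354 = \left(-208106 - \left(-72 - 9268826496 + 4009008\right)\right) - 139354 = \left(-208106 - -9264817560\right) - 139354 = \left(-208106 + \left(72 + 9268826496 - 4009008\right)\right) - 139354 = \left(-208106 + 9264817560\right) - 139354 = 9264609454 - 139354 = 9264470100$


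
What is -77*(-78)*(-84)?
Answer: -504504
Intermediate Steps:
-77*(-78)*(-84) = 6006*(-84) = -504504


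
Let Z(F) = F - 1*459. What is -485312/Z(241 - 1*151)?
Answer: 485312/369 ≈ 1315.2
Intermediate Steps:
Z(F) = -459 + F (Z(F) = F - 459 = -459 + F)
-485312/Z(241 - 1*151) = -485312/(-459 + (241 - 1*151)) = -485312/(-459 + (241 - 151)) = -485312/(-459 + 90) = -485312/(-369) = -485312*(-1/369) = 485312/369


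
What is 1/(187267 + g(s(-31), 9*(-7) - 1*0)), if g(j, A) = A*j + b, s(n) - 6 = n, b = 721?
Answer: 1/189563 ≈ 5.2753e-6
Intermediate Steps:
s(n) = 6 + n
g(j, A) = 721 + A*j (g(j, A) = A*j + 721 = 721 + A*j)
1/(187267 + g(s(-31), 9*(-7) - 1*0)) = 1/(187267 + (721 + (9*(-7) - 1*0)*(6 - 31))) = 1/(187267 + (721 + (-63 + 0)*(-25))) = 1/(187267 + (721 - 63*(-25))) = 1/(187267 + (721 + 1575)) = 1/(187267 + 2296) = 1/189563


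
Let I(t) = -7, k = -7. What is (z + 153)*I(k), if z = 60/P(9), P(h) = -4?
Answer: -966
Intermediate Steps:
z = -15 (z = 60/(-4) = 60*(-¼) = -15)
(z + 153)*I(k) = (-15 + 153)*(-7) = 138*(-7) = -966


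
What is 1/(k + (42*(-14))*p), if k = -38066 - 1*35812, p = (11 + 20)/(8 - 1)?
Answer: -1/76482 ≈ -1.3075e-5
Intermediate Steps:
p = 31/7 ≈ 4.4286
k = -73878 (k = -38066 - 35812 = -73878)
1/(k + (42*(-14))*p) = 1/(-73878 + (42*(-14))*(31/7)) = 1/(-73878 - 588*31/7) = 1/(-73878 - 2604) = 1/(-76482) = -1/76482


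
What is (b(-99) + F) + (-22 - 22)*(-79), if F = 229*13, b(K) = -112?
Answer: 6341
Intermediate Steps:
F = 2977
(b(-99) + F) + (-22 - 22)*(-79) = (-112 + 2977) + (-22 - 22)*(-79) = 2865 - 44*(-79) = 2865 + 3476 = 6341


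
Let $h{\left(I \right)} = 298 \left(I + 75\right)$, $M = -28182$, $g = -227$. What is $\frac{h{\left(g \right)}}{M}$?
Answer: $\frac{22648}{14091} \approx 1.6073$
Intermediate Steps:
$h{\left(I \right)} = 22350 + 298 I$ ($h{\left(I \right)} = 298 \left(75 + I\right) = 22350 + 298 I$)
$\frac{h{\left(g \right)}}{M} = \frac{22350 + 298 \left(-227\right)}{-28182} = \left(22350 - 67646\right) \left(- \frac{1}{28182}\right) = \left(-45296\right) \left(- \frac{1}{28182}\right) = \frac{22648}{14091}$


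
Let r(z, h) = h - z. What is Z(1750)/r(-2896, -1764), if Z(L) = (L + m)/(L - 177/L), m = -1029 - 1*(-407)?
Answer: 493500/866637409 ≈ 0.00056944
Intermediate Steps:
m = -622 (m = -1029 + 407 = -622)
Z(L) = (-622 + L)/(L - 177/L) (Z(L) = (L - 622)/(L - 177/L) = (-622 + L)/(L - 177/L))
Z(1750)/r(-2896, -1764) = (1750*(-622 + 1750)/(-177 + 1750**2))/(-1764 - 1*(-2896)) = (1750*1128/(-177 + 3062500))/(-1764 + 2896) = (1750*1128/3062323)/1132 = (1750*(1/3062323)*1128)*(1/1132) = (1974000/3062323)*(1/1132) = 493500/866637409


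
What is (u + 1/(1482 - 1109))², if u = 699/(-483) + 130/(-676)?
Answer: 6531668938369/2437901258884 ≈ 2.6792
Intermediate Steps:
u = -6863/4186 (u = 699*(-1/483) + 130*(-1/676) = -233/161 - 5/26 = -6863/4186 ≈ -1.6395)
(u + 1/(1482 - 1109))² = (-6863/4186 + 1/(1482 - 1109))² = (-6863/4186 + 1/373)² = (-2555713/1561378)² = 6531668938369/2437901258884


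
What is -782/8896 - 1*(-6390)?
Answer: 28422329/4448 ≈ 6389.9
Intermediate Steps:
-782/8896 - 1*(-6390) = -782*1/8896 + 6390 = -391/4448 + 6390 = 28422329/4448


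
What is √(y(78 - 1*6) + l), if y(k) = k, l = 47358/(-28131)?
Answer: 3*√686977774/9377 ≈ 8.3855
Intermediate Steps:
l = -15786/9377 (l = 47358*(-1/28131) = -15786/9377 ≈ -1.6835)
√(y(78 - 1*6) + l) = √((78 - 1*6) - 15786/9377) = √((78 - 6) - 15786/9377) = √(72 - 15786/9377) = √(659358/9377) = 3*√686977774/9377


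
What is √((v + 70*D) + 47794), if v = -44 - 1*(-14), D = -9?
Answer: √47134 ≈ 217.10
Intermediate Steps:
v = -30 (v = -44 + 14 = -30)
√((v + 70*D) + 47794) = √((-30 + 70*(-9)) + 47794) = √((-30 - 630) + 47794) = √(-660 + 47794) = √47134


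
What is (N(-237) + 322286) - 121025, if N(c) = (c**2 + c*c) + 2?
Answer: 313601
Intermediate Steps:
N(c) = 2 + 2*c**2 (N(c) = (c**2 + c**2) + 2 = 2*c**2 + 2 = 2 + 2*c**2)
(N(-237) + 322286) - 121025 = ((2 + 2*(-237)**2) + 322286) - 121025 = ((2 + 2*56169) + 322286) - 121025 = ((2 + 112338) + 322286) - 121025 = (112340 + 322286) - 121025 = 434626 - 121025 = 313601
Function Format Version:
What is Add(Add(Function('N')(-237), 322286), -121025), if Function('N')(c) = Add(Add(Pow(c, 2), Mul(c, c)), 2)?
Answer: 313601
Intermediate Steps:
Function('N')(c) = Add(2, Mul(2, Pow(c, 2))) (Function('N')(c) = Add(Add(Pow(c, 2), Pow(c, 2)), 2) = Add(Mul(2, Pow(c, 2)), 2) = Add(2, Mul(2, Pow(c, 2))))
Add(Add(Function('N')(-237), 322286), -121025) = Add(Add(Add(2, Mul(2, Pow(-237, 2))), 322286), -121025) = Add(Add(Add(2, Mul(2, 56169)), 322286), -121025) = Add(Add(Add(2, 112338), 322286), -121025) = Add(Add(112340, 322286), -121025) = Add(434626, -121025) = 313601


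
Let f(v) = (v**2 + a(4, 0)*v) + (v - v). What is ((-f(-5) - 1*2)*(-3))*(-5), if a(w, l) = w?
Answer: -105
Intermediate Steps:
f(v) = v**2 + 4*v (f(v) = (v**2 + 4*v) + (v - v) = (v**2 + 4*v) + 0 = v**2 + 4*v)
((-f(-5) - 1*2)*(-3))*(-5) = ((-(-5)*(4 - 5) - 1*2)*(-3))*(-5) = ((-(-5)*(-1) - 2)*(-3))*(-5) = ((-1*5 - 2)*(-3))*(-5) = ((-5 - 2)*(-3))*(-5) = -7*(-3)*(-5) = 21*(-5) = -105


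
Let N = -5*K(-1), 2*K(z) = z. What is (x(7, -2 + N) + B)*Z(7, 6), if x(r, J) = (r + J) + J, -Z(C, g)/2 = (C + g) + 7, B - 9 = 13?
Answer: -1200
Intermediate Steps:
B = 22 (B = 9 + 13 = 22)
K(z) = z/2
N = 5/2 (N = -5*(-1)/2 = -5*(-1/2) = 5/2 ≈ 2.5000)
Z(C, g) = -14 - 2*C - 2*g (Z(C, g) = -2*((C + g) + 7) = -2*(7 + C + g) = -14 - 2*C - 2*g)
x(r, J) = r + 2*J (x(r, J) = (J + r) + J = r + 2*J)
(x(7, -2 + N) + B)*Z(7, 6) = ((7 + 2*(-2 + 5/2)) + 22)*(-14 - 2*7 - 2*6) = ((7 + 2*(1/2)) + 22)*(-14 - 14 - 12) = ((7 + 1) + 22)*(-40) = (8 + 22)*(-40) = 30*(-40) = -1200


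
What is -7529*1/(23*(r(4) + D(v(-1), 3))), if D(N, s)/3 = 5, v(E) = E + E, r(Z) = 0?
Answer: -7529/345 ≈ -21.823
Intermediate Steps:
v(E) = 2*E
D(N, s) = 15 (D(N, s) = 3*5 = 15)
-7529*1/(23*(r(4) + D(v(-1), 3))) = -7529*1/(23*(0 + 15)) = -7529/(23*15) = -7529/345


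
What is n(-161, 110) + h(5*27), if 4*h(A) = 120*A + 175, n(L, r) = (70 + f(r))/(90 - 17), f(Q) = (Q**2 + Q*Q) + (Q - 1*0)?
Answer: 1292895/292 ≈ 4427.7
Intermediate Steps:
f(Q) = Q + 2*Q**2 (f(Q) = (Q**2 + Q**2) + (Q + 0) = 2*Q**2 + Q = Q + 2*Q**2)
n(L, r) = 70/73 + r*(1 + 2*r)/73 (n(L, r) = (70 + r*(1 + 2*r))/(90 - 17) = (70 + r*(1 + 2*r))/73 = (70 + r*(1 + 2*r))*(1/73) = 70/73 + r*(1 + 2*r)/73)
h(A) = 175/4 + 30*A (h(A) = (120*A + 175)/4 = (175 + 120*A)/4 = 175/4 + 30*A)
n(-161, 110) + h(5*27) = (70/73 + (1/73)*110*(1 + 2*110)) + (175/4 + 30*(5*27)) = (70/73 + (1/73)*110*(1 + 220)) + (175/4 + 30*135) = (70/73 + (1/73)*110*221) + (175/4 + 4050) = (70/73 + 24310/73) + 16375/4 = 24380/73 + 16375/4 = 1292895/292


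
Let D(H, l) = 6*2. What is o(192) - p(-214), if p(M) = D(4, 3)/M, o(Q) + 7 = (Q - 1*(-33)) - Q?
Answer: 2788/107 ≈ 26.056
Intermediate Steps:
D(H, l) = 12
o(Q) = 26 (o(Q) = -7 + ((Q - 1*(-33)) - Q) = -7 + ((Q + 33) - Q) = -7 + ((33 + Q) - Q) = -7 + 33 = 26)
p(M) = 12/M
o(192) - p(-214) = 26 - 12/(-214) = 26 - 12*(-1)/214 = 26 - 1*(-6/107) = 26 + 6/107 = 2788/107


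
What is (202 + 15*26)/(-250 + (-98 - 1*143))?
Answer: -592/491 ≈ -1.2057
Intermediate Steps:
(202 + 15*26)/(-250 + (-98 - 1*143)) = (202 + 390)/(-250 + (-98 - 143)) = 592/(-250 - 241) = 592/(-491) = 592*(-1/491) = -592/491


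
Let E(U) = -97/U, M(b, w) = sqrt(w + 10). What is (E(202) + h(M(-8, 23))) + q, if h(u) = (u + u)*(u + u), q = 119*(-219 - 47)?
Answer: -6367541/202 ≈ -31522.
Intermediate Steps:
q = -31654 (q = 119*(-266) = -31654)
M(b, w) = sqrt(10 + w)
h(u) = 4*u**2 (h(u) = (2*u)*(2*u) = 4*u**2)
(E(202) + h(M(-8, 23))) + q = (-97/202 + 4*(sqrt(10 + 23))**2) - 31654 = (-97*1/202 + 4*(sqrt(33))**2) - 31654 = (-97/202 + 4*33) - 31654 = (-97/202 + 132) - 31654 = 26567/202 - 31654 = -6367541/202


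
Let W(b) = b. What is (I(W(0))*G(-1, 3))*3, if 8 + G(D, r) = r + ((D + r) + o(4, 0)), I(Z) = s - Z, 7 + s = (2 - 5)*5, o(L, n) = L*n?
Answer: 198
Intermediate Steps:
s = -22 (s = -7 + (2 - 5)*5 = -7 - 3*5 = -7 - 15 = -22)
I(Z) = -22 - Z
G(D, r) = -8 + D + 2*r (G(D, r) = -8 + (r + ((D + r) + 4*0)) = -8 + (r + ((D + r) + 0)) = -8 + (r + (D + r)) = -8 + (D + 2*r) = -8 + D + 2*r)
(I(W(0))*G(-1, 3))*3 = ((-22 - 1*0)*(-8 - 1 + 2*3))*3 = ((-22 + 0)*(-8 - 1 + 6))*3 = -22*(-3)*3 = 66*3 = 198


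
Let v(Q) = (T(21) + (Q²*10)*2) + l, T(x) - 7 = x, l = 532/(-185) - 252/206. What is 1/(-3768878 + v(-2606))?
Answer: 19055/2516324524744 ≈ 7.5726e-9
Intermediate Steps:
l = -78106/19055 (l = 532*(-1/185) - 252*1/206 = -532/185 - 126/103 = -78106/19055 ≈ -4.0990)
T(x) = 7 + x
v(Q) = 455434/19055 + 20*Q² (v(Q) = ((7 + 21) + (Q²*10)*2) - 78106/19055 = (28 + (10*Q²)*2) - 78106/19055 = (28 + 20*Q²) - 78106/19055 = 455434/19055 + 20*Q²)
1/(-3768878 + v(-2606)) = 1/(-3768878 + (455434/19055 + 20*(-2606)²)) = 1/(-3768878 + (455434/19055 + 20*6791236)) = 1/(-3768878 + (455434/19055 + 135824720)) = 1/(-3768878 + 2588140495034/19055) = 1/(2516324524744/19055) = 19055/2516324524744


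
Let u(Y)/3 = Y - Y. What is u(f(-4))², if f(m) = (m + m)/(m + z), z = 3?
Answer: 0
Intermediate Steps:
f(m) = 2*m/(3 + m) (f(m) = (m + m)/(m + 3) = (2*m)/(3 + m) = 2*m/(3 + m))
u(Y) = 0 (u(Y) = 3*(Y - Y) = 3*0 = 0)
u(f(-4))² = 0² = 0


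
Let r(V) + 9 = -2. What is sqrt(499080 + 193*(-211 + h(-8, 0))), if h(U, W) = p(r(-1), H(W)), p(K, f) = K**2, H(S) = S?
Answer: sqrt(481710) ≈ 694.05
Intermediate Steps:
r(V) = -11 (r(V) = -9 - 2 = -11)
h(U, W) = 121 (h(U, W) = (-11)**2 = 121)
sqrt(499080 + 193*(-211 + h(-8, 0))) = sqrt(499080 + 193*(-211 + 121)) = sqrt(499080 + 193*(-90)) = sqrt(499080 - 17370) = sqrt(481710)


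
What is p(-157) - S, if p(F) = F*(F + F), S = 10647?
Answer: 38651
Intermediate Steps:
p(F) = 2*F² (p(F) = F*(2*F) = 2*F²)
p(-157) - S = 2*(-157)² - 1*10647 = 2*24649 - 10647 = 49298 - 10647 = 38651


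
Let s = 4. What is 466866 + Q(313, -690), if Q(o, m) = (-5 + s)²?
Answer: 466867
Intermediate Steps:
Q(o, m) = 1 (Q(o, m) = (-5 + 4)² = (-1)² = 1)
466866 + Q(313, -690) = 466866 + 1 = 466867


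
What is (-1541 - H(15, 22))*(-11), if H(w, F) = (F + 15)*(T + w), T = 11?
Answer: 27533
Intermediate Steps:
H(w, F) = (11 + w)*(15 + F) (H(w, F) = (F + 15)*(11 + w) = (15 + F)*(11 + w) = (11 + w)*(15 + F))
(-1541 - H(15, 22))*(-11) = (-1541 - (165 + 11*22 + 15*15 + 22*15))*(-11) = (-1541 - (165 + 242 + 225 + 330))*(-11) = (-1541 - 1*962)*(-11) = (-1541 - 962)*(-11) = -2503*(-11) = 27533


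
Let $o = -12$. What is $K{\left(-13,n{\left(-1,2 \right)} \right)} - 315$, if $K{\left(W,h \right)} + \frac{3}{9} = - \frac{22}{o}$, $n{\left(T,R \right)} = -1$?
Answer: $- \frac{627}{2} \approx -313.5$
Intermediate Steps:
$K{\left(W,h \right)} = \frac{3}{2}$ ($K{\left(W,h \right)} = - \frac{1}{3} - \frac{22}{-12} = - \frac{1}{3} - - \frac{11}{6} = - \frac{1}{3} + \frac{11}{6} = \frac{3}{2}$)
$K{\left(-13,n{\left(-1,2 \right)} \right)} - 315 = \frac{3}{2} - 315 = - \frac{627}{2}$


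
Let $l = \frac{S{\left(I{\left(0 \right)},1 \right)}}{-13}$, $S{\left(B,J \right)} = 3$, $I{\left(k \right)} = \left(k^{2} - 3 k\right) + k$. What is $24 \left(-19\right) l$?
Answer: $\frac{1368}{13} \approx 105.23$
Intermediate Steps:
$I{\left(k \right)} = k^{2} - 2 k$
$l = - \frac{3}{13}$ ($l = \frac{3}{-13} = 3 \left(- \frac{1}{13}\right) = - \frac{3}{13} \approx -0.23077$)
$24 \left(-19\right) l = 24 \left(-19\right) \left(- \frac{3}{13}\right) = \left(-456\right) \left(- \frac{3}{13}\right) = \frac{1368}{13}$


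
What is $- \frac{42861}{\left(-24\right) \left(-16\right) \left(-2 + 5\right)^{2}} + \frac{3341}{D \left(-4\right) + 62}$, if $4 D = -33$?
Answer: $\frac{2491567}{109440} \approx 22.767$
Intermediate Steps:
$D = - \frac{33}{4}$ ($D = \frac{1}{4} \left(-33\right) = - \frac{33}{4} \approx -8.25$)
$- \frac{42861}{\left(-24\right) \left(-16\right) \left(-2 + 5\right)^{2}} + \frac{3341}{D \left(-4\right) + 62} = - \frac{42861}{\left(-24\right) \left(-16\right) \left(-2 + 5\right)^{2}} + \frac{3341}{\left(- \frac{33}{4}\right) \left(-4\right) + 62} = - \frac{42861}{384 \cdot 3^{2}} + \frac{3341}{33 + 62} = - \frac{42861}{384 \cdot 9} + \frac{3341}{95} = - \frac{42861}{3456} + 3341 \cdot \frac{1}{95} = \left(-42861\right) \frac{1}{3456} + \frac{3341}{95} = - \frac{14287}{1152} + \frac{3341}{95} = \frac{2491567}{109440}$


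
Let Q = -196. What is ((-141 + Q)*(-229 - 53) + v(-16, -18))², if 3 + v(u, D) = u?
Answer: 9027850225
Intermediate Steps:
v(u, D) = -3 + u
((-141 + Q)*(-229 - 53) + v(-16, -18))² = ((-141 - 196)*(-229 - 53) + (-3 - 16))² = (-337*(-282) - 19)² = (95034 - 19)² = 95015² = 9027850225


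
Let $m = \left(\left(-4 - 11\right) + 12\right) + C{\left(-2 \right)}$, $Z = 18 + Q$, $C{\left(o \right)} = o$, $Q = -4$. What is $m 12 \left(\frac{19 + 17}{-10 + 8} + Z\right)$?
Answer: $240$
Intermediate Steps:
$Z = 14$ ($Z = 18 - 4 = 14$)
$m = -5$ ($m = \left(\left(-4 - 11\right) + 12\right) - 2 = \left(-15 + 12\right) - 2 = -3 - 2 = -5$)
$m 12 \left(\frac{19 + 17}{-10 + 8} + Z\right) = \left(-5\right) 12 \left(\frac{19 + 17}{-10 + 8} + 14\right) = - 60 \left(\frac{36}{-2} + 14\right) = - 60 \left(36 \left(- \frac{1}{2}\right) + 14\right) = - 60 \left(-18 + 14\right) = \left(-60\right) \left(-4\right) = 240$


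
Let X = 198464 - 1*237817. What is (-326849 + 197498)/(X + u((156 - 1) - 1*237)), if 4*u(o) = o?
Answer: 86234/26249 ≈ 3.2852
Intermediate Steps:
X = -39353 (X = 198464 - 237817 = -39353)
u(o) = o/4
(-326849 + 197498)/(X + u((156 - 1) - 1*237)) = (-326849 + 197498)/(-39353 + ((156 - 1) - 1*237)/4) = -129351/(-39353 + (155 - 237)/4) = -129351/(-39353 + (¼)*(-82)) = -129351/(-39353 - 41/2) = -129351/(-78747/2) = -129351*(-2/78747) = 86234/26249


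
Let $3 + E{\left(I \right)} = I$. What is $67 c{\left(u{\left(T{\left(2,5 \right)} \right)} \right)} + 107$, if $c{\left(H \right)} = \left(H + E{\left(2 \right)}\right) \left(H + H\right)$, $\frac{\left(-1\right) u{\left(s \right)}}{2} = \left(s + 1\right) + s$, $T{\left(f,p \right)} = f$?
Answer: $14847$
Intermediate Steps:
$E{\left(I \right)} = -3 + I$
$u{\left(s \right)} = -2 - 4 s$ ($u{\left(s \right)} = - 2 \left(\left(s + 1\right) + s\right) = - 2 \left(\left(1 + s\right) + s\right) = - 2 \left(1 + 2 s\right) = -2 - 4 s$)
$c{\left(H \right)} = 2 H \left(-1 + H\right)$ ($c{\left(H \right)} = \left(H + \left(-3 + 2\right)\right) \left(H + H\right) = \left(H - 1\right) 2 H = \left(-1 + H\right) 2 H = 2 H \left(-1 + H\right)$)
$67 c{\left(u{\left(T{\left(2,5 \right)} \right)} \right)} + 107 = 67 \cdot 2 \left(-2 - 8\right) \left(-1 - 10\right) + 107 = 67 \cdot 2 \left(-10\right) \left(-1 - 10\right) + 107 = 67 \cdot 2 \left(-10\right) \left(-11\right) + 107 = 67 \cdot 220 + 107 = 14740 + 107 = 14847$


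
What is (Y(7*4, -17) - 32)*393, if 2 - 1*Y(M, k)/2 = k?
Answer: 2358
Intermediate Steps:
Y(M, k) = 4 - 2*k
(Y(7*4, -17) - 32)*393 = ((4 - 2*(-17)) - 32)*393 = ((4 + 34) - 32)*393 = (38 - 32)*393 = 6*393 = 2358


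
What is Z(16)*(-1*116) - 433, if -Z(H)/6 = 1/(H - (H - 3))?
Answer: -201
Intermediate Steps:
Z(H) = -2 (Z(H) = -6/(H - (H - 3)) = -6/(H - (-3 + H)) = -6/(H + (3 - H)) = -6/3 = -6*⅓ = -2)
Z(16)*(-1*116) - 433 = -(-2)*116 - 433 = -2*(-116) - 433 = 232 - 433 = -201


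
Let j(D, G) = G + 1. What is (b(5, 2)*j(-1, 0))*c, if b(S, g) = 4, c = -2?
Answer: -8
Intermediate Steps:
j(D, G) = 1 + G
(b(5, 2)*j(-1, 0))*c = (4*(1 + 0))*(-2) = (4*1)*(-2) = 4*(-2) = -8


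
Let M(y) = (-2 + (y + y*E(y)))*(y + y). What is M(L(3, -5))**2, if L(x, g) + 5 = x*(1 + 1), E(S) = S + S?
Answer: 4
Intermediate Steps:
E(S) = 2*S
L(x, g) = -5 + 2*x (L(x, g) = -5 + x*(1 + 1) = -5 + x*2 = -5 + 2*x)
M(y) = 2*y*(-2 + y + 2*y**2) (M(y) = (-2 + (y + y*(2*y)))*(y + y) = (-2 + (y + 2*y**2))*(2*y) = (-2 + y + 2*y**2)*(2*y) = 2*y*(-2 + y + 2*y**2))
M(L(3, -5))**2 = (2*(-5 + 2*3)*(-2 + (-5 + 2*3) + 2*(-5 + 2*3)**2))**2 = (2*(-5 + 6)*(-2 + (-5 + 6) + 2*(-5 + 6)**2))**2 = (2*1*(-2 + 1 + 2*1**2))**2 = (2*1*(-2 + 1 + 2*1))**2 = (2*1*(-2 + 1 + 2))**2 = (2*1*1)**2 = 2**2 = 4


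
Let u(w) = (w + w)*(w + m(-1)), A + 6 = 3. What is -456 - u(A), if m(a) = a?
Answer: -480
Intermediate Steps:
A = -3 (A = -6 + 3 = -3)
u(w) = 2*w*(-1 + w) (u(w) = (w + w)*(w - 1) = (2*w)*(-1 + w) = 2*w*(-1 + w))
-456 - u(A) = -456 - 2*(-3)*(-1 - 3) = -456 - 2*(-3)*(-4) = -456 - 1*24 = -456 - 24 = -480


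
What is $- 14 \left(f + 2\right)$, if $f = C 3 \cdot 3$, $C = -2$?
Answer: $224$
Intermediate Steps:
$f = -18$ ($f = \left(-2\right) 3 \cdot 3 = \left(-6\right) 3 = -18$)
$- 14 \left(f + 2\right) = - 14 \left(-18 + 2\right) = \left(-14\right) \left(-16\right) = 224$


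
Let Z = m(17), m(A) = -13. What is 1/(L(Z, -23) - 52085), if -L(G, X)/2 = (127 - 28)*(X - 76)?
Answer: -1/32483 ≈ -3.0785e-5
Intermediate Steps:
Z = -13
L(G, X) = 15048 - 198*X (L(G, X) = -2*(127 - 28)*(X - 76) = -198*(-76 + X) = -2*(-7524 + 99*X) = 15048 - 198*X)
1/(L(Z, -23) - 52085) = 1/((15048 - 198*(-23)) - 52085) = 1/((15048 + 4554) - 52085) = 1/(19602 - 52085) = 1/(-32483) = -1/32483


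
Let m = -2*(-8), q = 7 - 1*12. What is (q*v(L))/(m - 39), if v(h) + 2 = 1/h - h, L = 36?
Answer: -6835/828 ≈ -8.2548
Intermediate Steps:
q = -5 (q = 7 - 12 = -5)
v(h) = -2 + 1/h - h (v(h) = -2 + (1/h - h) = -2 + 1/h - h)
m = 16
(q*v(L))/(m - 39) = (-5*(-2 + 1/36 - 1*36))/(16 - 39) = -5*(-2 + 1/36 - 36)/(-23) = -5*(-1367/36)*(-1/23) = (6835/36)*(-1/23) = -6835/828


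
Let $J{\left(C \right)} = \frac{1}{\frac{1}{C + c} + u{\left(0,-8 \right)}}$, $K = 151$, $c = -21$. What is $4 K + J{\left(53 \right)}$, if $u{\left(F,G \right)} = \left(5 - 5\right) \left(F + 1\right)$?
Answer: $636$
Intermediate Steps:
$u{\left(F,G \right)} = 0$ ($u{\left(F,G \right)} = 0 \left(1 + F\right) = 0$)
$J{\left(C \right)} = -21 + C$ ($J{\left(C \right)} = \frac{1}{\frac{1}{C - 21} + 0} = \frac{1}{\frac{1}{-21 + C} + 0} = \frac{1}{\frac{1}{-21 + C}} = -21 + C$)
$4 K + J{\left(53 \right)} = 4 \cdot 151 + \left(-21 + 53\right) = 604 + 32 = 636$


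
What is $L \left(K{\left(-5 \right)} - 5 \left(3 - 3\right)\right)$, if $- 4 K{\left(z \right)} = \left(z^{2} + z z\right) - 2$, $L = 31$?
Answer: $-372$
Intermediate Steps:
$K{\left(z \right)} = \frac{1}{2} - \frac{z^{2}}{2}$ ($K{\left(z \right)} = - \frac{\left(z^{2} + z z\right) - 2}{4} = - \frac{\left(z^{2} + z^{2}\right) - 2}{4} = - \frac{2 z^{2} - 2}{4} = - \frac{-2 + 2 z^{2}}{4} = \frac{1}{2} - \frac{z^{2}}{2}$)
$L \left(K{\left(-5 \right)} - 5 \left(3 - 3\right)\right) = 31 \left(\left(\frac{1}{2} - \frac{\left(-5\right)^{2}}{2}\right) - 5 \left(3 - 3\right)\right) = 31 \left(\left(\frac{1}{2} - \frac{25}{2}\right) - 5 \cdot 0\right) = 31 \left(\left(\frac{1}{2} - \frac{25}{2}\right) - 0\right) = 31 \left(-12 + 0\right) = 31 \left(-12\right) = -372$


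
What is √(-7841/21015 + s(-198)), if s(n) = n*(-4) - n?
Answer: √48561016015/7005 ≈ 31.458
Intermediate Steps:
s(n) = -5*n (s(n) = -4*n - n = -5*n)
√(-7841/21015 + s(-198)) = √(-7841/21015 - 5*(-198)) = √(-7841*1/21015 + 990) = √(-7841/21015 + 990) = √(20797009/21015) = √48561016015/7005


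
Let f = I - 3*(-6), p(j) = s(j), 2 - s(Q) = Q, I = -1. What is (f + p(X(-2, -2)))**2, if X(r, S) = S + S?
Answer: 529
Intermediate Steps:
X(r, S) = 2*S
s(Q) = 2 - Q
p(j) = 2 - j
f = 17 (f = -1 - 3*(-6) = -1 + 18 = 17)
(f + p(X(-2, -2)))**2 = (17 + (2 - 2*(-2)))**2 = (17 + (2 - 1*(-4)))**2 = (17 + (2 + 4))**2 = (17 + 6)**2 = 23**2 = 529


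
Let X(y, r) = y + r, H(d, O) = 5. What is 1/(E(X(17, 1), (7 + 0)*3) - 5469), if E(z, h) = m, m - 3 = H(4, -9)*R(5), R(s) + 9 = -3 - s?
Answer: -1/5551 ≈ -0.00018015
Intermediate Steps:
R(s) = -12 - s (R(s) = -9 + (-3 - s) = -12 - s)
X(y, r) = r + y
m = -82 (m = 3 + 5*(-12 - 1*5) = 3 + 5*(-12 - 5) = 3 + 5*(-17) = 3 - 85 = -82)
E(z, h) = -82
1/(E(X(17, 1), (7 + 0)*3) - 5469) = 1/(-82 - 5469) = 1/(-5551) = -1/5551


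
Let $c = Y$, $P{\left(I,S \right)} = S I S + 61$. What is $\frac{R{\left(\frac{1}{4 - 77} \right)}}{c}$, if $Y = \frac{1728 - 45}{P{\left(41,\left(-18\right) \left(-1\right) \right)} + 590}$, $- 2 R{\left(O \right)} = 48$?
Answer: $- \frac{37160}{187} \approx -198.72$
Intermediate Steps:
$R{\left(O \right)} = -24$ ($R{\left(O \right)} = \left(- \frac{1}{2}\right) 48 = -24$)
$P{\left(I,S \right)} = 61 + I S^{2}$ ($P{\left(I,S \right)} = I S S + 61 = I S^{2} + 61 = 61 + I S^{2}$)
$Y = \frac{561}{4645}$ ($Y = \frac{1728 - 45}{\left(61 + 41 \left(\left(-18\right) \left(-1\right)\right)^{2}\right) + 590} = \frac{1683}{\left(61 + 41 \cdot 18^{2}\right) + 590} = \frac{1683}{\left(61 + 41 \cdot 324\right) + 590} = \frac{1683}{\left(61 + 13284\right) + 590} = \frac{1683}{13345 + 590} = \frac{1683}{13935} = 1683 \cdot \frac{1}{13935} = \frac{561}{4645} \approx 0.12077$)
$c = \frac{561}{4645} \approx 0.12077$
$\frac{R{\left(\frac{1}{4 - 77} \right)}}{c} = - \frac{24}{\frac{561}{4645}} = \left(-24\right) \frac{4645}{561} = - \frac{37160}{187}$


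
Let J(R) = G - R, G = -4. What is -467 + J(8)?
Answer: -479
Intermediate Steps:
J(R) = -4 - R
-467 + J(8) = -467 + (-4 - 1*8) = -467 + (-4 - 8) = -467 - 12 = -479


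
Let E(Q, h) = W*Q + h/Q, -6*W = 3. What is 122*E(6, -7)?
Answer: -1525/3 ≈ -508.33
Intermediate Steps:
W = -½ (W = -⅙*3 = -½ ≈ -0.50000)
E(Q, h) = -Q/2 + h/Q
122*E(6, -7) = 122*(-½*6 - 7/6) = 122*(-3 - 7*⅙) = 122*(-3 - 7/6) = 122*(-25/6) = -1525/3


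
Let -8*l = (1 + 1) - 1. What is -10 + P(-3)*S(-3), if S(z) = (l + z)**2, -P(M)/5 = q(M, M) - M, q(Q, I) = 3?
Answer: -9695/32 ≈ -302.97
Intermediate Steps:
l = -1/8 (l = -((1 + 1) - 1)/8 = -(2 - 1)/8 = -1/8*1 = -1/8 ≈ -0.12500)
P(M) = -15 + 5*M (P(M) = -5*(3 - M) = -15 + 5*M)
S(z) = (-1/8 + z)**2
-10 + P(-3)*S(-3) = -10 + (-15 + 5*(-3))*((-1 + 8*(-3))**2/64) = -10 + (-15 - 15)*((-1 - 24)**2/64) = -10 - 15*(-25)**2/32 = -10 - 15*625/32 = -10 - 30*625/64 = -10 - 9375/32 = -9695/32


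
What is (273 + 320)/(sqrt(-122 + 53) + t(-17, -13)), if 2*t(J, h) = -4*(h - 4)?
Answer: 20162/1225 - 593*I*sqrt(69)/1225 ≈ 16.459 - 4.0211*I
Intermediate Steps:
t(J, h) = 8 - 2*h (t(J, h) = (-4*(h - 4))/2 = (-4*(-4 + h))/2 = (16 - 4*h)/2 = 8 - 2*h)
(273 + 320)/(sqrt(-122 + 53) + t(-17, -13)) = (273 + 320)/(sqrt(-122 + 53) + (8 - 2*(-13))) = 593/(sqrt(-69) + (8 + 26)) = 593/(I*sqrt(69) + 34) = 593/(34 + I*sqrt(69))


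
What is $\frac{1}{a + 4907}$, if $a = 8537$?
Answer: $\frac{1}{13444} \approx 7.4383 \cdot 10^{-5}$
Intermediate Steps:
$\frac{1}{a + 4907} = \frac{1}{8537 + 4907} = \frac{1}{13444}$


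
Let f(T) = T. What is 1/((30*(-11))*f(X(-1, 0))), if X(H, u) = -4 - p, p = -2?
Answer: 1/660 ≈ 0.0015152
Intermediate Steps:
X(H, u) = -2 (X(H, u) = -4 - 1*(-2) = -4 + 2 = -2)
1/((30*(-11))*f(X(-1, 0))) = 1/((30*(-11))*(-2)) = 1/(-330*(-2)) = 1/660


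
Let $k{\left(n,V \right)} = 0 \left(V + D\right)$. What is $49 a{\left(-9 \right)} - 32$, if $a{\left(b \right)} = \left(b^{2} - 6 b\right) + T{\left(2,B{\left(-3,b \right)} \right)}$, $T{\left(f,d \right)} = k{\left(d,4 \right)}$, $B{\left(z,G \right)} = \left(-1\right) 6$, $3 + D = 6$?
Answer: $6583$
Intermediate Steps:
$D = 3$ ($D = -3 + 6 = 3$)
$k{\left(n,V \right)} = 0$ ($k{\left(n,V \right)} = 0 \left(V + 3\right) = 0 \left(3 + V\right) = 0$)
$B{\left(z,G \right)} = -6$
$T{\left(f,d \right)} = 0$
$a{\left(b \right)} = b^{2} - 6 b$ ($a{\left(b \right)} = \left(b^{2} - 6 b\right) + 0 = b^{2} - 6 b$)
$49 a{\left(-9 \right)} - 32 = 49 \left(- 9 \left(-6 - 9\right)\right) - 32 = 49 \left(\left(-9\right) \left(-15\right)\right) - 32 = 49 \cdot 135 - 32 = 6615 - 32 = 6583$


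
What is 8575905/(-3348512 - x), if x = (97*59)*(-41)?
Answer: -8575905/3113869 ≈ -2.7541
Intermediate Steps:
x = -234643 (x = 5723*(-41) = -234643)
8575905/(-3348512 - x) = 8575905/(-3348512 - 1*(-234643)) = 8575905/(-3348512 + 234643) = 8575905/(-3113869) = 8575905*(-1/3113869) = -8575905/3113869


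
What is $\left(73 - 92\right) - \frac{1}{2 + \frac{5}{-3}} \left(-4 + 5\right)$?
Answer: $57$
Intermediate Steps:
$\left(73 - 92\right) - \frac{1}{2 + \frac{5}{-3}} \left(-4 + 5\right) = - 19 - \frac{1}{2 + 5 \left(- \frac{1}{3}\right)} 1 = - 19 - \frac{1}{2 - \frac{5}{3}} \cdot 1 = - 19 - \frac{1}{\frac{1}{3}} \cdot 1 = - 19 \left(-1\right) 3 \cdot 1 = - 19 \left(\left(-3\right) 1\right) = \left(-19\right) \left(-3\right) = 57$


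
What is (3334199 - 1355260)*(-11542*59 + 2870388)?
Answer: 4332708835990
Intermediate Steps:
(3334199 - 1355260)*(-11542*59 + 2870388) = 1978939*(-680978 + 2870388) = 1978939*2189410 = 4332708835990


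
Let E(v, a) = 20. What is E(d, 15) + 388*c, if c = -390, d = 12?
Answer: -151300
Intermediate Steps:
E(d, 15) + 388*c = 20 + 388*(-390) = 20 - 151320 = -151300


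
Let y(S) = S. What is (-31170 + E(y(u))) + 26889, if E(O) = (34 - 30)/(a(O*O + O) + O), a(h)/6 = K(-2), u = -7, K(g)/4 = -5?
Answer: -543691/127 ≈ -4281.0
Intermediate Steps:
K(g) = -20 (K(g) = 4*(-5) = -20)
a(h) = -120 (a(h) = 6*(-20) = -120)
E(O) = 4/(-120 + O) (E(O) = (34 - 30)/(-120 + O) = 4/(-120 + O))
(-31170 + E(y(u))) + 26889 = (-31170 + 4/(-120 - 7)) + 26889 = (-31170 + 4/(-127)) + 26889 = (-31170 + 4*(-1/127)) + 26889 = (-31170 - 4/127) + 26889 = -3958594/127 + 26889 = -543691/127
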